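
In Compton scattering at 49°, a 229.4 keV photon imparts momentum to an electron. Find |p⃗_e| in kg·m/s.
9.6047e-23 kg·m/s

The electron is initially at rest, so by conservation of momentum:
p⃗_e = p⃗₀ − p⃗'  (incident photon momentum minus scattered photon momentum)

Photon momentum magnitudes (p = h/λ = E/c):
λ₀ = hc/E₀ = 5.4047 pm → p₀ = h/λ₀ = 1.2260e-22 kg·m/s
Δλ = λ_C(1 − cos 49°) = 0.8345 pm
λ' = 6.2392 pm → p' = h/λ' = 1.0620e-22 kg·m/s

The scattered photon makes angle θ = 49° with the incident direction, so by the law of cosines:
|p⃗_e|² = p₀² + p'² − 2p₀p'cos θ
|p⃗_e|² = (1.2260e-22)² + (1.0620e-22)² − 2·1.2260e-22·1.0620e-22·cos(49°)
|p⃗_e| = 9.6047e-23 kg·m/s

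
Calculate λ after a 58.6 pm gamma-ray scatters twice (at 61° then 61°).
61.1000 pm

Apply Compton shift twice:

First scattering at θ₁ = 61°:
Δλ₁ = λ_C(1 - cos(61°))
Δλ₁ = 2.4263 × 0.5152
Δλ₁ = 1.2500 pm

After first scattering:
λ₁ = 58.6 + 1.2500 = 59.8500 pm

Second scattering at θ₂ = 61°:
Δλ₂ = λ_C(1 - cos(61°))
Δλ₂ = 2.4263 × 0.5152
Δλ₂ = 1.2500 pm

Final wavelength:
λ₂ = 59.8500 + 1.2500 = 61.1000 pm

Total shift: Δλ_total = 1.2500 + 1.2500 = 2.5000 pm

(Intermediate values are shown rounded; full precision is carried through to the final answer.)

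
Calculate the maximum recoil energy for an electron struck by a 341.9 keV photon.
195.6741 keV

Maximum energy transfer occurs at θ = 180° (backscattering).

Initial photon: E₀ = 341.9 keV → λ₀ = 3.6263 pm

Maximum Compton shift (at 180°):
Δλ_max = 2λ_C = 2 × 2.4263 = 4.8526 pm

Final wavelength:
λ' = 3.6263 + 4.8526 = 8.4789 pm

Minimum photon energy (maximum energy to electron):
E'_min = hc/λ' = 146.2259 keV

Maximum electron kinetic energy:
K_max = E₀ - E'_min = 341.9000 - 146.2259 = 195.6741 keV

(Intermediate values are shown rounded; full precision is carried through to the final answer.)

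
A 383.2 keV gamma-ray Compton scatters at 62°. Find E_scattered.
274.1362 keV

First convert energy to wavelength:
λ = hc/E, with hc ≈ 1239.842 keV·pm (i.e. 1239.842 eV·nm)

For E = 383.2 keV = 383200 eV:
λ = 1239.842 keV·pm / 383.2 keV
λ = 3.2355 pm

Calculate the Compton shift:
Δλ = λ_C(1 - cos(62°)) = 2.4263 × 0.5305
Δλ = 1.2872 pm

Final wavelength:
λ' = 3.2355 + 1.2872 = 4.5227 pm

Final energy:
E' = hc/λ' = 1239.842 / 4.5227 = 274.1362 keV

(Intermediate values are shown rounded; full precision is carried through to the final answer.)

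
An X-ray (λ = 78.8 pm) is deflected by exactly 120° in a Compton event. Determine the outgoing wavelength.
82.4395 pm

Using the Compton formula: λ' = λ + λ_C(1 − cos θ)

For θ = 120°, cos θ = -1/2 (exact) = -0.5000, so:
1 − cos 120° = 1 − (-1/2) = 1.5000

Δλ = λ_C × 1.5000 = 2.4263 × 1.5000 = 3.6395 pm

λ' = 78.8 + 3.6395 = 82.4395 pm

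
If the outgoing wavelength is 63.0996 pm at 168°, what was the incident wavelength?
58.3000 pm

From λ' = λ + Δλ, we have λ = λ' - Δλ

First calculate the Compton shift:
Δλ = λ_C(1 - cos θ)
Δλ = 2.4263 × (1 - cos(168°))
Δλ = 2.4263 × 1.9781
Δλ = 4.7996 pm

Initial wavelength:
λ = λ' - Δλ
λ = 63.0996 - 4.7996
λ = 58.3000 pm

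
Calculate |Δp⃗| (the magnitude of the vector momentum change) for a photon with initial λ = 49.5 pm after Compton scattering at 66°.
1.4379e-23 kg·m/s

Photon momentum magnitude is p = h/λ.

Initial momentum:
p₀ = h/λ = 6.6261e-34/4.9500e-11 = 1.3386e-23 kg·m/s

After scattering:
λ' = λ + Δλ = 49.5 + 1.4394 = 50.9394 pm
p' = h/λ' = 6.6261e-34/5.0939e-11 = 1.3008e-23 kg·m/s

Momentum is a vector; the scattered photon's direction makes angle θ = 66° with the incident direction. The magnitude of the vector change Δp⃗ = p⃗₀ − p⃗' is found from the law of cosines:
|Δp⃗|² = p₀² + p'² − 2p₀p'cos θ
|Δp⃗|² = (1.3386e-23)² + (1.3008e-23)² − 2·1.3386e-23·1.3008e-23·cos(66°)
|Δp⃗| = 1.4379e-23 kg·m/s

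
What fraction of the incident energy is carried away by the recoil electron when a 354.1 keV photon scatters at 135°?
0.5419 (or 54.19%)

Calculate initial and final photon energies:

Initial: E₀ = 354.1 keV → λ₀ = 3.5014 pm
Compton shift: Δλ = 4.1420 pm
Final wavelength: λ' = 7.6434 pm
Final energy: E' = 162.2116 keV

Fractional energy loss:
(E₀ - E')/E₀ = (354.1000 - 162.2116)/354.1000
= 191.8884/354.1000
= 0.5419
= 54.19%

(Intermediate values are shown rounded; full precision is carried through to the final answer.)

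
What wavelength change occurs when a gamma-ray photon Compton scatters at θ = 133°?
4.0810 pm

Using the Compton scattering formula:
Δλ = λ_C(1 - cos θ)

where λ_C = h/(m_e·c) ≈ 2.4263 pm is the Compton wavelength of an electron.

For θ = 133°:
cos(133°) = -0.6820
1 - cos(133°) = 1.6820

Δλ = 2.4263 × 1.6820
Δλ = 4.0810 pm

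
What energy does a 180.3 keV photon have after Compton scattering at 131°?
113.8027 keV

First convert energy to wavelength:
λ = hc/E, with hc ≈ 1239.842 keV·pm (i.e. 1239.842 eV·nm)

For E = 180.3 keV = 180300 eV:
λ = 1239.842 keV·pm / 180.3 keV
λ = 6.8766 pm

Calculate the Compton shift:
Δλ = λ_C(1 - cos(131°)) = 2.4263 × 1.6561
Δλ = 4.0181 pm

Final wavelength:
λ' = 6.8766 + 4.0181 = 10.8947 pm

Final energy:
E' = hc/λ' = 1239.842 / 10.8947 = 113.8027 keV

(Intermediate values are shown rounded; full precision is carried through to the final answer.)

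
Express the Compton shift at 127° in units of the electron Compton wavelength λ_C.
1.6018 λ_C

The Compton shift formula is:
Δλ = λ_C(1 - cos θ)

Dividing both sides by λ_C:
Δλ/λ_C = 1 - cos θ

For θ = 127°:
Δλ/λ_C = 1 - cos(127°)
Δλ/λ_C = 1 - -0.6018
Δλ/λ_C = 1.6018

This means the shift is 1.6018 × λ_C = 3.8865 pm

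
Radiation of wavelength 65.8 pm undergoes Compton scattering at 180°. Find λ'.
70.6526 pm

Using the Compton formula: λ' = λ + λ_C(1 − cos θ)

For θ = 180°, cos θ = -1 (exact) = -1.0000, so:
1 − cos 180° = 1 − (-1) = 2.0000

Δλ = λ_C × 2.0000 = 2.4263 × 2.0000 = 4.8526 pm

λ' = 65.8 + 4.8526 = 70.6526 pm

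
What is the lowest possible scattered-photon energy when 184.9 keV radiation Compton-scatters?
107.2705 keV (at θ = 180°)

The scattered photon has minimum energy when its wavelength is maximum, i.e., when the Compton shift Δλ = λ_C(1 − cos θ) is maximum. This occurs at θ = 180° (backscattering), giving Δλ_max = 2λ_C = 4.8526 pm.

Initial wavelength: λ₀ = hc/E₀ = 6.7055 pm
Maximum final wavelength: λ'_max = λ₀ + 2λ_C = 6.7055 + 4.8526 = 11.5581 pm
Minimum final energy: E'_min = hc/λ'_max = 107.2705 keV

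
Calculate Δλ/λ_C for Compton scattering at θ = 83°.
0.8781 λ_C

The Compton shift formula is:
Δλ = λ_C(1 - cos θ)

Dividing both sides by λ_C:
Δλ/λ_C = 1 - cos θ

For θ = 83°:
Δλ/λ_C = 1 - cos(83°)
Δλ/λ_C = 1 - 0.1219
Δλ/λ_C = 0.8781

This means the shift is 0.8781 × λ_C = 2.1306 pm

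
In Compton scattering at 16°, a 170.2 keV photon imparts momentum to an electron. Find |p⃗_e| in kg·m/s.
2.5183e-23 kg·m/s

The electron is initially at rest, so by conservation of momentum:
p⃗_e = p⃗₀ − p⃗'  (incident photon momentum minus scattered photon momentum)

Photon momentum magnitudes (p = h/λ = E/c):
λ₀ = hc/E₀ = 7.2846 pm → p₀ = h/λ₀ = 9.0960e-23 kg·m/s
Δλ = λ_C(1 − cos 16°) = 0.0940 pm
λ' = 7.3786 pm → p' = h/λ' = 8.9801e-23 kg·m/s

The scattered photon makes angle θ = 16° with the incident direction, so by the law of cosines:
|p⃗_e|² = p₀² + p'² − 2p₀p'cos θ
|p⃗_e|² = (9.0960e-23)² + (8.9801e-23)² − 2·9.0960e-23·8.9801e-23·cos(16°)
|p⃗_e| = 2.5183e-23 kg·m/s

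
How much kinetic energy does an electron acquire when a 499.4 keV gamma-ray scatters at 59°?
160.5835 keV

By energy conservation: K_e = E_initial - E_final

First find the scattered photon energy:
Initial wavelength: λ = hc/E = 2.4827 pm
Compton shift: Δλ = λ_C(1 - cos(59°)) = 1.1767 pm
Final wavelength: λ' = 2.4827 + 1.1767 = 3.6593 pm
Final photon energy: E' = hc/λ' = 338.8165 keV

Electron kinetic energy:
K_e = E - E' = 499.4000 - 338.8165 = 160.5835 keV

(Intermediate values are shown rounded; full precision is carried through to the final answer.)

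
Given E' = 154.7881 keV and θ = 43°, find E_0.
168.5000 keV

Convert final energy to wavelength (hc ≈ 1239.842 keV·pm):
λ' = hc/E' = 1239.842 / 154.7881 = 8.0099 pm

Calculate the Compton shift:
Δλ = λ_C(1 - cos(43°))
Δλ = 2.4263 × (1 - cos(43°))
Δλ = 0.6518 pm

Initial wavelength:
λ = λ' - Δλ = 8.0099 - 0.6518 = 7.3581 pm

Initial energy:
E = hc/λ = 1239.842 / 7.3581 = 168.5000 keV

(Intermediate values are shown rounded; full precision is carried through to the final answer.)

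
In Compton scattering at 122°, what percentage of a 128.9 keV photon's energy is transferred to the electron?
0.2785 (or 27.85%)

Calculate initial and final photon energies:

Initial: E₀ = 128.9 keV → λ₀ = 9.6186 pm
Compton shift: Δλ = 3.7121 pm
Final wavelength: λ' = 13.3307 pm
Final energy: E' = 93.0066 keV

Fractional energy loss:
(E₀ - E')/E₀ = (128.9000 - 93.0066)/128.9000
= 35.8934/128.9000
= 0.2785
= 27.85%

(Intermediate values are shown rounded; full precision is carried through to the final answer.)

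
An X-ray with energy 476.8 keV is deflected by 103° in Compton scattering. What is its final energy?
222.4949 keV

First convert energy to wavelength:
λ = hc/E, with hc ≈ 1239.842 keV·pm (i.e. 1239.842 eV·nm)

For E = 476.8 keV = 476800 eV:
λ = 1239.842 keV·pm / 476.8 keV
λ = 2.6003 pm

Calculate the Compton shift:
Δλ = λ_C(1 - cos(103°)) = 2.4263 × 1.2250
Δλ = 2.9721 pm

Final wavelength:
λ' = 2.6003 + 2.9721 = 5.5725 pm

Final energy:
E' = hc/λ' = 1239.842 / 5.5725 = 222.4949 keV

(Intermediate values are shown rounded; full precision is carried through to the final answer.)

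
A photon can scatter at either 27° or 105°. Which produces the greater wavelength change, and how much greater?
105° produces the larger shift by a factor of 11.549

Calculate both shifts using Δλ = λ_C(1 - cos θ):

For θ₁ = 27°:
Δλ₁ = 2.4263 × (1 - cos(27°))
Δλ₁ = 2.4263 × 0.1090
Δλ₁ = 0.2645 pm

For θ₂ = 105°:
Δλ₂ = 2.4263 × (1 - cos(105°))
Δλ₂ = 2.4263 × 1.2588
Δλ₂ = 3.0543 pm

The 105° angle produces the larger shift.
Ratio: 3.0543/0.2645 = 11.549

(Intermediate values are shown rounded; full precision is carried through to the final answer.)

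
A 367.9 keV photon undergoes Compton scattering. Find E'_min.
150.7833 keV (at θ = 180°)

The scattered photon has minimum energy when its wavelength is maximum, i.e., when the Compton shift Δλ = λ_C(1 − cos θ) is maximum. This occurs at θ = 180° (backscattering), giving Δλ_max = 2λ_C = 4.8526 pm.

Initial wavelength: λ₀ = hc/E₀ = 3.3701 pm
Maximum final wavelength: λ'_max = λ₀ + 2λ_C = 3.3701 + 4.8526 = 8.2227 pm
Minimum final energy: E'_min = hc/λ'_max = 150.7833 keV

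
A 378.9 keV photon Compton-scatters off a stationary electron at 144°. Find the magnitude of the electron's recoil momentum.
2.7717e-22 kg·m/s

The electron is initially at rest, so by conservation of momentum:
p⃗_e = p⃗₀ − p⃗'  (incident photon momentum minus scattered photon momentum)

Photon momentum magnitudes (p = h/λ = E/c):
λ₀ = hc/E₀ = 3.2722 pm → p₀ = h/λ₀ = 2.0249e-22 kg·m/s
Δλ = λ_C(1 − cos 144°) = 4.3892 pm
λ' = 7.6615 pm → p' = h/λ' = 8.6486e-23 kg·m/s

The scattered photon makes angle θ = 144° with the incident direction, so by the law of cosines:
|p⃗_e|² = p₀² + p'² − 2p₀p'cos θ
|p⃗_e|² = (2.0249e-22)² + (8.6486e-23)² − 2·2.0249e-22·8.6486e-23·cos(144°)
|p⃗_e| = 2.7717e-22 kg·m/s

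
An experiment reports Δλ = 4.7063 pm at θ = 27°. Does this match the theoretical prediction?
No, inconsistent

Calculate the expected shift for θ = 27°:

Δλ_expected = λ_C(1 - cos(27°))
Δλ_expected = 2.4263 × (1 - cos(27°))
Δλ_expected = 2.4263 × 0.1090
Δλ_expected = 0.2645 pm

Given shift: 4.7063 pm
Expected shift: 0.2645 pm
Difference: 4.4418 pm

The values do not match. The given shift corresponds to θ ≈ 160.0°, not 27°.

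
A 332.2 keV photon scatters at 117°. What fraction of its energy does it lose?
0.4859 (or 48.59%)

Calculate initial and final photon energies:

Initial: E₀ = 332.2 keV → λ₀ = 3.7322 pm
Compton shift: Δλ = 3.5278 pm
Final wavelength: λ' = 7.2600 pm
Final energy: E' = 170.7760 keV

Fractional energy loss:
(E₀ - E')/E₀ = (332.2000 - 170.7760)/332.2000
= 161.4240/332.2000
= 0.4859
= 48.59%

(Intermediate values are shown rounded; full precision is carried through to the final answer.)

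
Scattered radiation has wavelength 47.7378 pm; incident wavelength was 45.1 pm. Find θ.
95.00°

First find the wavelength shift:
Δλ = λ' - λ = 47.7378 - 45.1 = 2.6378 pm

Using Δλ = λ_C(1 - cos θ), with λ_C = h/(m_e·c) ≈ 2.42631024 pm:
cos θ = 1 - Δλ/λ_C
cos θ = 1 - 2.6378/2.42631024
cos θ = -0.087165

θ = arccos(-0.087165)
θ = 95.00°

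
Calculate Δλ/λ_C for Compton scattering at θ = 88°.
0.9651 λ_C

The Compton shift formula is:
Δλ = λ_C(1 - cos θ)

Dividing both sides by λ_C:
Δλ/λ_C = 1 - cos θ

For θ = 88°:
Δλ/λ_C = 1 - cos(88°)
Δλ/λ_C = 1 - 0.0349
Δλ/λ_C = 0.9651

This means the shift is 0.9651 × λ_C = 2.3416 pm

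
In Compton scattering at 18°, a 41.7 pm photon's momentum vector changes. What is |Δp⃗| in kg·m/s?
4.9646e-24 kg·m/s

Photon momentum magnitude is p = h/λ.

Initial momentum:
p₀ = h/λ = 6.6261e-34/4.1700e-11 = 1.5890e-23 kg·m/s

After scattering:
λ' = λ + Δλ = 41.7 + 0.1188 = 41.8188 pm
p' = h/λ' = 6.6261e-34/4.1819e-11 = 1.5845e-23 kg·m/s

Momentum is a vector; the scattered photon's direction makes angle θ = 18° with the incident direction. The magnitude of the vector change Δp⃗ = p⃗₀ − p⃗' is found from the law of cosines:
|Δp⃗|² = p₀² + p'² − 2p₀p'cos θ
|Δp⃗|² = (1.5890e-23)² + (1.5845e-23)² − 2·1.5890e-23·1.5845e-23·cos(18°)
|Δp⃗| = 4.9646e-24 kg·m/s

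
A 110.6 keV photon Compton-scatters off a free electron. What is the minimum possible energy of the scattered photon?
77.1873 keV (at θ = 180°)

The scattered photon has minimum energy when its wavelength is maximum, i.e., when the Compton shift Δλ = λ_C(1 − cos θ) is maximum. This occurs at θ = 180° (backscattering), giving Δλ_max = 2λ_C = 4.8526 pm.

Initial wavelength: λ₀ = hc/E₀ = 11.2101 pm
Maximum final wavelength: λ'_max = λ₀ + 2λ_C = 11.2101 + 4.8526 = 16.0628 pm
Minimum final energy: E'_min = hc/λ'_max = 77.1873 keV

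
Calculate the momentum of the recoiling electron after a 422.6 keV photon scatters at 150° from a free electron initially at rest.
3.0600e-22 kg·m/s

The electron is initially at rest, so by conservation of momentum:
p⃗_e = p⃗₀ − p⃗'  (incident photon momentum minus scattered photon momentum)

Photon momentum magnitudes (p = h/λ = E/c):
λ₀ = hc/E₀ = 2.9338 pm → p₀ = h/λ₀ = 2.2585e-22 kg·m/s
Δλ = λ_C(1 − cos 150°) = 4.5276 pm
λ' = 7.4614 pm → p' = h/λ' = 8.8805e-23 kg·m/s

The scattered photon makes angle θ = 150° with the incident direction, so by the law of cosines:
|p⃗_e|² = p₀² + p'² − 2p₀p'cos θ
|p⃗_e|² = (2.2585e-22)² + (8.8805e-23)² − 2·2.2585e-22·8.8805e-23·cos(150°)
|p⃗_e| = 3.0600e-22 kg·m/s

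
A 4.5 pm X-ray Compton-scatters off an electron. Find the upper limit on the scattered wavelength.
9.3526 pm (at θ = 180°)

The Compton shift is Δλ = λ_C(1 − cos θ).

Since cos θ ranges from −1 to 1, the factor (1 − cos θ) ranges from 0 to 2; the maximum shift occurs at θ = 180° (backscattering):
Δλ_max = 2λ_C = 2 × 2.4263 pm = 4.8526 pm

Maximum scattered wavelength:
λ'_max = λ₀ + Δλ_max = 4.5 + 4.8526 = 9.3526 pm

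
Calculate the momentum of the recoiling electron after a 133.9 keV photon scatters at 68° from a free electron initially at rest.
7.4865e-23 kg·m/s

The electron is initially at rest, so by conservation of momentum:
p⃗_e = p⃗₀ − p⃗'  (incident photon momentum minus scattered photon momentum)

Photon momentum magnitudes (p = h/λ = E/c):
λ₀ = hc/E₀ = 9.2595 pm → p₀ = h/λ₀ = 7.1560e-23 kg·m/s
Δλ = λ_C(1 − cos 68°) = 1.5174 pm
λ' = 10.7769 pm → p' = h/λ' = 6.1484e-23 kg·m/s

The scattered photon makes angle θ = 68° with the incident direction, so by the law of cosines:
|p⃗_e|² = p₀² + p'² − 2p₀p'cos θ
|p⃗_e|² = (7.1560e-23)² + (6.1484e-23)² − 2·7.1560e-23·6.1484e-23·cos(68°)
|p⃗_e| = 7.4865e-23 kg·m/s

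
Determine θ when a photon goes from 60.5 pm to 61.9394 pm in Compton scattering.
66.00°

First find the wavelength shift:
Δλ = λ' - λ = 61.9394 - 60.5 = 1.4394 pm

Using Δλ = λ_C(1 - cos θ), with λ_C = h/(m_e·c) ≈ 2.42631024 pm:
cos θ = 1 - Δλ/λ_C
cos θ = 1 - 1.4394/2.42631024
cos θ = 0.406754

θ = arccos(0.406754)
θ = 66.00°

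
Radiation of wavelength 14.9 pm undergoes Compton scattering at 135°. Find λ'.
19.0420 pm

Using the Compton formula: λ' = λ + λ_C(1 − cos θ)

For θ = 135°, cos θ = -√2/2 (exact) ≈ -0.7071, so:
1 − cos 135° = 1 − (-√2/2) ≈ 1.7071

Δλ = λ_C × 1.7071 = 2.4263 × 1.7071 = 4.1420 pm

λ' = 14.9 + 4.1420 = 19.0420 pm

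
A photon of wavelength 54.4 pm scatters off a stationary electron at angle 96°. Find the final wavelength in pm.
57.0799 pm

Using the Compton scattering formula:
λ' = λ + Δλ = λ + λ_C(1 - cos θ)

Given:
- Initial wavelength λ = 54.4 pm
- Scattering angle θ = 96°
- Compton wavelength λ_C ≈ 2.4263 pm

Calculate the shift:
Δλ = 2.4263 × (1 - cos(96°))
Δλ = 2.4263 × 1.1045
Δλ = 2.6799 pm

Final wavelength:
λ' = 54.4 + 2.6799 = 57.0799 pm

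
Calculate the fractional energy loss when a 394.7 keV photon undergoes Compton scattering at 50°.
0.2162 (or 21.62%)

Calculate initial and final photon energies:

Initial: E₀ = 394.7 keV → λ₀ = 3.1412 pm
Compton shift: Δλ = 0.8667 pm
Final wavelength: λ' = 4.0079 pm
Final energy: E' = 309.3469 keV

Fractional energy loss:
(E₀ - E')/E₀ = (394.7000 - 309.3469)/394.7000
= 85.3531/394.7000
= 0.2162
= 21.62%

(Intermediate values are shown rounded; full precision is carried through to the final answer.)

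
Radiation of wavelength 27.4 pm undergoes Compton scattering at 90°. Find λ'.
29.8263 pm

Using the Compton formula: λ' = λ + λ_C(1 − cos θ)

For θ = 90°, cos θ = 0 (exact) = 0.0000, so:
1 − cos 90° = 1 − (0) = 1.0000

Δλ = λ_C × 1.0000 = 2.4263 × 1.0000 = 2.4263 pm

λ' = 27.4 + 2.4263 = 29.8263 pm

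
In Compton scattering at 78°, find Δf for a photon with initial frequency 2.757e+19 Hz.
4.141e+18 Hz (decrease)

Convert frequency to wavelength (c = 299792458 m/s):
λ₀ = c/f₀ = 299792458/2.757e+19 = 1.0873865e-11 m = 10.8739 pm

Calculate Compton shift:
Δλ = λ_C(1 - cos(78°)) = 1.9219 pm

Final wavelength:
λ' = λ₀ + Δλ = 10.8739 + 1.9219 = 12.7957 pm

Final frequency:
f' = c/λ' = 299792458/1.2795717e-11 = 2.3429125e+19 Hz

Frequency shift (decrease):
Δf = f₀ - f' = 2.757e+19 - 2.3429125e+19 = 4.141e+18 Hz

(Intermediate values are shown rounded; full precision is carried through to the final answer.)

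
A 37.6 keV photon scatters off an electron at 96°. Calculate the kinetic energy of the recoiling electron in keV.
2.8262 keV

By energy conservation: K_e = E_initial - E_final

First find the scattered photon energy:
Initial wavelength: λ = hc/E = 32.9745 pm
Compton shift: Δλ = λ_C(1 - cos(96°)) = 2.6799 pm
Final wavelength: λ' = 32.9745 + 2.6799 = 35.6544 pm
Final photon energy: E' = hc/λ' = 34.7738 keV

Electron kinetic energy:
K_e = E - E' = 37.6000 - 34.7738 = 2.8262 keV

(Intermediate values are shown rounded; full precision is carried through to the final answer.)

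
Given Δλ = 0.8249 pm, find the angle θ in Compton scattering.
48.70°

From the Compton formula Δλ = λ_C(1 - cos θ), we can solve for θ:

cos θ = 1 - Δλ/λ_C

Given:
- Δλ = 0.8249 pm
- λ_C = h/(m_e·c) ≈ 2.42631024 pm

cos θ = 1 - 0.8249/2.42631024
cos θ = 1 - 0.339981
cos θ = 0.660019

θ = arccos(0.660019)
θ = 48.70°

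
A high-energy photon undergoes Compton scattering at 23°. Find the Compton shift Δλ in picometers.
0.1929 pm

Using the Compton scattering formula:
Δλ = λ_C(1 - cos θ)

where λ_C = h/(m_e·c) ≈ 2.4263 pm is the Compton wavelength of an electron.

For θ = 23°:
cos(23°) = 0.9205
1 - cos(23°) = 0.0795

Δλ = 2.4263 × 0.0795
Δλ = 0.1929 pm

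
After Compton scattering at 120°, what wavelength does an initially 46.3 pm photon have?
49.9395 pm

Using the Compton formula: λ' = λ + λ_C(1 − cos θ)

For θ = 120°, cos θ = -1/2 (exact) = -0.5000, so:
1 − cos 120° = 1 − (-1/2) = 1.5000

Δλ = λ_C × 1.5000 = 2.4263 × 1.5000 = 3.6395 pm

λ' = 46.3 + 3.6395 = 49.9395 pm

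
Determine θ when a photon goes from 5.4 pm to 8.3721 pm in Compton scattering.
103.00°

First find the wavelength shift:
Δλ = λ' - λ = 8.3721 - 5.4 = 2.9721 pm

Using Δλ = λ_C(1 - cos θ), with λ_C = h/(m_e·c) ≈ 2.42631024 pm:
cos θ = 1 - Δλ/λ_C
cos θ = 1 - 2.9721/2.42631024
cos θ = -0.224946

θ = arccos(-0.224946)
θ = 103.00°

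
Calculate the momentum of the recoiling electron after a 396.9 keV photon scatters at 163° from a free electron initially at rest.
2.9366e-22 kg·m/s

The electron is initially at rest, so by conservation of momentum:
p⃗_e = p⃗₀ − p⃗'  (incident photon momentum minus scattered photon momentum)

Photon momentum magnitudes (p = h/λ = E/c):
λ₀ = hc/E₀ = 3.1238 pm → p₀ = h/λ₀ = 2.1211e-22 kg·m/s
Δλ = λ_C(1 − cos 163°) = 4.7466 pm
λ' = 7.8704 pm → p' = h/λ' = 8.4190e-23 kg·m/s

The scattered photon makes angle θ = 163° with the incident direction, so by the law of cosines:
|p⃗_e|² = p₀² + p'² − 2p₀p'cos θ
|p⃗_e|² = (2.1211e-22)² + (8.4190e-23)² − 2·2.1211e-22·8.4190e-23·cos(163°)
|p⃗_e| = 2.9366e-22 kg·m/s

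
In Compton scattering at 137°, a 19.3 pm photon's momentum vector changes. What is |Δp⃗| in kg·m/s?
5.8220e-23 kg·m/s

Photon momentum magnitude is p = h/λ.

Initial momentum:
p₀ = h/λ = 6.6261e-34/1.9300e-11 = 3.4332e-23 kg·m/s

After scattering:
λ' = λ + Δλ = 19.3 + 4.2008 = 23.5008 pm
p' = h/λ' = 6.6261e-34/2.3501e-11 = 2.8195e-23 kg·m/s

Momentum is a vector; the scattered photon's direction makes angle θ = 137° with the incident direction. The magnitude of the vector change Δp⃗ = p⃗₀ − p⃗' is found from the law of cosines:
|Δp⃗|² = p₀² + p'² − 2p₀p'cos θ
|Δp⃗|² = (3.4332e-23)² + (2.8195e-23)² − 2·3.4332e-23·2.8195e-23·cos(137°)
|Δp⃗| = 5.8220e-23 kg·m/s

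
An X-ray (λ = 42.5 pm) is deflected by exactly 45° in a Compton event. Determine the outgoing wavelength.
43.2106 pm

Using the Compton formula: λ' = λ + λ_C(1 − cos θ)

For θ = 45°, cos θ = √2/2 (exact) ≈ 0.7071, so:
1 − cos 45° = 1 − (√2/2) ≈ 0.2929

Δλ = λ_C × 0.2929 = 2.4263 × 0.2929 = 0.7106 pm

λ' = 42.5 + 0.7106 = 43.2106 pm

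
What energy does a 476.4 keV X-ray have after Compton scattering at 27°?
432.4565 keV

First convert energy to wavelength:
λ = hc/E, with hc ≈ 1239.842 keV·pm (i.e. 1239.842 eV·nm)

For E = 476.4 keV = 476400 eV:
λ = 1239.842 keV·pm / 476.4 keV
λ = 2.6025 pm

Calculate the Compton shift:
Δλ = λ_C(1 - cos(27°)) = 2.4263 × 0.1090
Δλ = 0.2645 pm

Final wavelength:
λ' = 2.6025 + 0.2645 = 2.8670 pm

Final energy:
E' = hc/λ' = 1239.842 / 2.8670 = 432.4565 keV

(Intermediate values are shown rounded; full precision is carried through to the final answer.)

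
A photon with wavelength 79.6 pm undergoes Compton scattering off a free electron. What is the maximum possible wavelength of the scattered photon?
84.4526 pm (at θ = 180°)

The Compton shift is Δλ = λ_C(1 − cos θ).

Since cos θ ranges from −1 to 1, the factor (1 − cos θ) ranges from 0 to 2; the maximum shift occurs at θ = 180° (backscattering):
Δλ_max = 2λ_C = 2 × 2.4263 pm = 4.8526 pm

Maximum scattered wavelength:
λ'_max = λ₀ + Δλ_max = 79.6 + 4.8526 = 84.4526 pm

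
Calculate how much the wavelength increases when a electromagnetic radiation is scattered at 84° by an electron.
2.1727 pm

Using the Compton scattering formula:
Δλ = λ_C(1 - cos θ)

where λ_C = h/(m_e·c) ≈ 2.4263 pm is the Compton wavelength of an electron.

For θ = 84°:
cos(84°) = 0.1045
1 - cos(84°) = 0.8955

Δλ = 2.4263 × 0.8955
Δλ = 2.1727 pm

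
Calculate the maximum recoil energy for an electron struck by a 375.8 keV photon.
223.7063 keV

Maximum energy transfer occurs at θ = 180° (backscattering).

Initial photon: E₀ = 375.8 keV → λ₀ = 3.2992 pm

Maximum Compton shift (at 180°):
Δλ_max = 2λ_C = 2 × 2.4263 = 4.8526 pm

Final wavelength:
λ' = 3.2992 + 4.8526 = 8.1518 pm

Minimum photon energy (maximum energy to electron):
E'_min = hc/λ' = 152.0937 keV

Maximum electron kinetic energy:
K_max = E₀ - E'_min = 375.8000 - 152.0937 = 223.7063 keV

(Intermediate values are shown rounded; full precision is carried through to the final answer.)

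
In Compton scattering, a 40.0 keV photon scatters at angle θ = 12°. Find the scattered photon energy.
39.9317 keV

First convert energy to wavelength:
λ = hc/E, with hc ≈ 1239.842 keV·pm (i.e. 1239.842 eV·nm)

For E = 40.0 keV = 40000 eV:
λ = 1239.842 keV·pm / 40.0 keV
λ = 30.9960 pm

Calculate the Compton shift:
Δλ = λ_C(1 - cos(12°)) = 2.4263 × 0.0219
Δλ = 0.0530 pm

Final wavelength:
λ' = 30.9960 + 0.0530 = 31.0491 pm

Final energy:
E' = hc/λ' = 1239.842 / 31.0491 = 39.9317 keV

(Intermediate values are shown rounded; full precision is carried through to the final answer.)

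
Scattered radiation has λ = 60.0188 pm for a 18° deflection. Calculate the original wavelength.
59.9000 pm

From λ' = λ + Δλ, we have λ = λ' - Δλ

First calculate the Compton shift:
Δλ = λ_C(1 - cos θ)
Δλ = 2.4263 × (1 - cos(18°))
Δλ = 2.4263 × 0.0489
Δλ = 0.1188 pm

Initial wavelength:
λ = λ' - Δλ
λ = 60.0188 - 0.1188
λ = 59.9000 pm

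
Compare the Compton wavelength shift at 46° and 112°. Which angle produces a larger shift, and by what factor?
112° produces the larger shift by a factor of 4.502

Calculate both shifts using Δλ = λ_C(1 - cos θ):

For θ₁ = 46°:
Δλ₁ = 2.4263 × (1 - cos(46°))
Δλ₁ = 2.4263 × 0.3053
Δλ₁ = 0.7409 pm

For θ₂ = 112°:
Δλ₂ = 2.4263 × (1 - cos(112°))
Δλ₂ = 2.4263 × 1.3746
Δλ₂ = 3.3352 pm

The 112° angle produces the larger shift.
Ratio: 3.3352/0.7409 = 4.502

(Intermediate values are shown rounded; full precision is carried through to the final answer.)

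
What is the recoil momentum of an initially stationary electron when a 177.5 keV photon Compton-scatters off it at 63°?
9.2135e-23 kg·m/s

The electron is initially at rest, so by conservation of momentum:
p⃗_e = p⃗₀ − p⃗'  (incident photon momentum minus scattered photon momentum)

Photon momentum magnitudes (p = h/λ = E/c):
λ₀ = hc/E₀ = 6.9850 pm → p₀ = h/λ₀ = 9.4861e-23 kg·m/s
Δλ = λ_C(1 − cos 63°) = 1.3248 pm
λ' = 8.3098 pm → p' = h/λ' = 7.9738e-23 kg·m/s

The scattered photon makes angle θ = 63° with the incident direction, so by the law of cosines:
|p⃗_e|² = p₀² + p'² − 2p₀p'cos θ
|p⃗_e|² = (9.4861e-23)² + (7.9738e-23)² − 2·9.4861e-23·7.9738e-23·cos(63°)
|p⃗_e| = 9.2135e-23 kg·m/s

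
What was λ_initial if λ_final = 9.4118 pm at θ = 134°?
5.3000 pm

From λ' = λ + Δλ, we have λ = λ' - Δλ

First calculate the Compton shift:
Δλ = λ_C(1 - cos θ)
Δλ = 2.4263 × (1 - cos(134°))
Δλ = 2.4263 × 1.6947
Δλ = 4.1118 pm

Initial wavelength:
λ = λ' - Δλ
λ = 9.4118 - 4.1118
λ = 5.3000 pm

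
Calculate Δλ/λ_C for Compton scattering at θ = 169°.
1.9816 λ_C

The Compton shift formula is:
Δλ = λ_C(1 - cos θ)

Dividing both sides by λ_C:
Δλ/λ_C = 1 - cos θ

For θ = 169°:
Δλ/λ_C = 1 - cos(169°)
Δλ/λ_C = 1 - -0.9816
Δλ/λ_C = 1.9816

This means the shift is 1.9816 × λ_C = 4.8080 pm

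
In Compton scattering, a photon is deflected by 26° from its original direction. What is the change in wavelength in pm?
0.2456 pm

Using the Compton scattering formula:
Δλ = λ_C(1 - cos θ)

where λ_C = h/(m_e·c) ≈ 2.4263 pm is the Compton wavelength of an electron.

For θ = 26°:
cos(26°) = 0.8988
1 - cos(26°) = 0.1012

Δλ = 2.4263 × 0.1012
Δλ = 0.2456 pm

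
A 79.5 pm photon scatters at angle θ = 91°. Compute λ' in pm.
81.9687 pm

Using the Compton scattering formula:
λ' = λ + Δλ = λ + λ_C(1 - cos θ)

Given:
- Initial wavelength λ = 79.5 pm
- Scattering angle θ = 91°
- Compton wavelength λ_C ≈ 2.4263 pm

Calculate the shift:
Δλ = 2.4263 × (1 - cos(91°))
Δλ = 2.4263 × 1.0175
Δλ = 2.4687 pm

Final wavelength:
λ' = 79.5 + 2.4687 = 81.9687 pm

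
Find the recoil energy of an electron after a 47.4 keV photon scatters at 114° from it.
5.4712 keV

By energy conservation: K_e = E_initial - E_final

First find the scattered photon energy:
Initial wavelength: λ = hc/E = 26.1570 pm
Compton shift: Δλ = λ_C(1 - cos(114°)) = 3.4132 pm
Final wavelength: λ' = 26.1570 + 3.4132 = 29.5702 pm
Final photon energy: E' = hc/λ' = 41.9288 keV

Electron kinetic energy:
K_e = E - E' = 47.4000 - 41.9288 = 5.4712 keV

(Intermediate values are shown rounded; full precision is carried through to the final answer.)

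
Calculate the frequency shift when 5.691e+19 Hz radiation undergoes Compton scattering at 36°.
4.601e+18 Hz (decrease)

Convert frequency to wavelength (c = 299792458 m/s):
λ₀ = c/f₀ = 299792458/5.691e+19 = 5.2678344e-12 m = 5.2678 pm

Calculate Compton shift:
Δλ = λ_C(1 - cos(36°)) = 0.4634 pm

Final wavelength:
λ' = λ₀ + Δλ = 5.2678 + 0.4634 = 5.7312 pm

Final frequency:
f' = c/λ' = 299792458/5.7312185e-12 = 5.2308677e+19 Hz

Frequency shift (decrease):
Δf = f₀ - f' = 5.691e+19 - 5.2308677e+19 = 4.601e+18 Hz

(Intermediate values are shown rounded; full precision is carried through to the final answer.)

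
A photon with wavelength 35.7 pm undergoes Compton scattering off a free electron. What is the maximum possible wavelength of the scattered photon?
40.5526 pm (at θ = 180°)

The Compton shift is Δλ = λ_C(1 − cos θ).

Since cos θ ranges from −1 to 1, the factor (1 − cos θ) ranges from 0 to 2; the maximum shift occurs at θ = 180° (backscattering):
Δλ_max = 2λ_C = 2 × 2.4263 pm = 4.8526 pm

Maximum scattered wavelength:
λ'_max = λ₀ + Δλ_max = 35.7 + 4.8526 = 40.5526 pm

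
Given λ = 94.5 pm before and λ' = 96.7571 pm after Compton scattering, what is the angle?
86.00°

First find the wavelength shift:
Δλ = λ' - λ = 96.7571 - 94.5 = 2.2571 pm

Using Δλ = λ_C(1 - cos θ), with λ_C = h/(m_e·c) ≈ 2.42631024 pm:
cos θ = 1 - Δλ/λ_C
cos θ = 1 - 2.2571/2.42631024
cos θ = 0.069740

θ = arccos(0.069740)
θ = 86.00°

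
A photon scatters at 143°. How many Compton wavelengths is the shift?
1.7986 λ_C

The Compton shift formula is:
Δλ = λ_C(1 - cos θ)

Dividing both sides by λ_C:
Δλ/λ_C = 1 - cos θ

For θ = 143°:
Δλ/λ_C = 1 - cos(143°)
Δλ/λ_C = 1 - -0.7986
Δλ/λ_C = 1.7986

This means the shift is 1.7986 × λ_C = 4.3640 pm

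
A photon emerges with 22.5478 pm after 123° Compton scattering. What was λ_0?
18.8000 pm

From λ' = λ + Δλ, we have λ = λ' - Δλ

First calculate the Compton shift:
Δλ = λ_C(1 - cos θ)
Δλ = 2.4263 × (1 - cos(123°))
Δλ = 2.4263 × 1.5446
Δλ = 3.7478 pm

Initial wavelength:
λ = λ' - Δλ
λ = 22.5478 - 3.7478
λ = 18.8000 pm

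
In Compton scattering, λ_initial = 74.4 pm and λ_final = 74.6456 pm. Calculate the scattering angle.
26.00°

First find the wavelength shift:
Δλ = λ' - λ = 74.6456 - 74.4 = 0.2456 pm

Using Δλ = λ_C(1 - cos θ), with λ_C = h/(m_e·c) ≈ 2.42631024 pm:
cos θ = 1 - Δλ/λ_C
cos θ = 1 - 0.2456/2.42631024
cos θ = 0.898776

θ = arccos(0.898776)
θ = 26.00°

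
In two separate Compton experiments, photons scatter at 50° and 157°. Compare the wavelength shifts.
157° produces the larger shift by a factor of 5.376

Calculate both shifts using Δλ = λ_C(1 - cos θ):

For θ₁ = 50°:
Δλ₁ = 2.4263 × (1 - cos(50°))
Δλ₁ = 2.4263 × 0.3572
Δλ₁ = 0.8667 pm

For θ₂ = 157°:
Δλ₂ = 2.4263 × (1 - cos(157°))
Δλ₂ = 2.4263 × 1.9205
Δλ₂ = 4.6597 pm

The 157° angle produces the larger shift.
Ratio: 4.6597/0.8667 = 5.376

(Intermediate values are shown rounded; full precision is carried through to the final answer.)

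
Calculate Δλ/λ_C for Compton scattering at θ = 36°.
0.1910 λ_C

The Compton shift formula is:
Δλ = λ_C(1 - cos θ)

Dividing both sides by λ_C:
Δλ/λ_C = 1 - cos θ

For θ = 36°:
Δλ/λ_C = 1 - cos(36°)
Δλ/λ_C = 1 - 0.8090
Δλ/λ_C = 0.1910

This means the shift is 0.1910 × λ_C = 0.4634 pm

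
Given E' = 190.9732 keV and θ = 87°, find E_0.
295.7001 keV

Convert final energy to wavelength (hc ≈ 1239.842 keV·pm):
λ' = hc/E' = 1239.842 / 190.9732 = 6.4922 pm

Calculate the Compton shift:
Δλ = λ_C(1 - cos(87°))
Δλ = 2.4263 × (1 - cos(87°))
Δλ = 2.2993 pm

Initial wavelength:
λ = λ' - Δλ = 6.4922 - 2.2993 = 4.1929 pm

Initial energy:
E = hc/λ = 1239.842 / 4.1929 = 295.7001 keV

(Intermediate values are shown rounded; full precision is carried through to the final answer.)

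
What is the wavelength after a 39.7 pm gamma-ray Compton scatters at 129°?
43.6532 pm

Using the Compton scattering formula:
λ' = λ + Δλ = λ + λ_C(1 - cos θ)

Given:
- Initial wavelength λ = 39.7 pm
- Scattering angle θ = 129°
- Compton wavelength λ_C ≈ 2.4263 pm

Calculate the shift:
Δλ = 2.4263 × (1 - cos(129°))
Δλ = 2.4263 × 1.6293
Δλ = 3.9532 pm

Final wavelength:
λ' = 39.7 + 3.9532 = 43.6532 pm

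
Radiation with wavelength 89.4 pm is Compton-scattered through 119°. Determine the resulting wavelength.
93.0026 pm

Using the Compton scattering formula:
λ' = λ + Δλ = λ + λ_C(1 - cos θ)

Given:
- Initial wavelength λ = 89.4 pm
- Scattering angle θ = 119°
- Compton wavelength λ_C ≈ 2.4263 pm

Calculate the shift:
Δλ = 2.4263 × (1 - cos(119°))
Δλ = 2.4263 × 1.4848
Δλ = 3.6026 pm

Final wavelength:
λ' = 89.4 + 3.6026 = 93.0026 pm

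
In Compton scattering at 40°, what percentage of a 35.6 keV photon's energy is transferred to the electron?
0.0160 (or 1.60%)

Calculate initial and final photon energies:

Initial: E₀ = 35.6 keV → λ₀ = 34.8270 pm
Compton shift: Δλ = 0.5676 pm
Final wavelength: λ' = 35.3947 pm
Final energy: E' = 35.0291 keV

Fractional energy loss:
(E₀ - E')/E₀ = (35.6000 - 35.0291)/35.6000
= 0.5709/35.6000
= 0.0160
= 1.60%

(Intermediate values are shown rounded; full precision is carried through to the final answer.)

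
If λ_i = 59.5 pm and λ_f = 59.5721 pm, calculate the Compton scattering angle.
14.00°

First find the wavelength shift:
Δλ = λ' - λ = 59.5721 - 59.5 = 0.0721 pm

Using Δλ = λ_C(1 - cos θ), with λ_C = h/(m_e·c) ≈ 2.42631024 pm:
cos θ = 1 - Δλ/λ_C
cos θ = 1 - 0.0721/2.42631024
cos θ = 0.970284

θ = arccos(0.970284)
θ = 14.00°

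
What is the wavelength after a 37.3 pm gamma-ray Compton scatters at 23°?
37.4929 pm

Using the Compton scattering formula:
λ' = λ + Δλ = λ + λ_C(1 - cos θ)

Given:
- Initial wavelength λ = 37.3 pm
- Scattering angle θ = 23°
- Compton wavelength λ_C ≈ 2.4263 pm

Calculate the shift:
Δλ = 2.4263 × (1 - cos(23°))
Δλ = 2.4263 × 0.0795
Δλ = 0.1929 pm

Final wavelength:
λ' = 37.3 + 0.1929 = 37.4929 pm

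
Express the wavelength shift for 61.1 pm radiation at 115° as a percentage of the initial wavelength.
5.6493%

Calculate the Compton shift:
Δλ = λ_C(1 - cos(115°))
Δλ = 2.4263 × (1 - cos(115°))
Δλ = 2.4263 × 1.4226
Δλ = 3.4517 pm

Percentage change:
(Δλ/λ₀) × 100 = (3.4517/61.1) × 100
= 5.6493%

(Intermediate values are shown rounded; full precision is carried through to the final answer.)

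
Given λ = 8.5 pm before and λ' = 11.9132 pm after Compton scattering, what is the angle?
114.00°

First find the wavelength shift:
Δλ = λ' - λ = 11.9132 - 8.5 = 3.4132 pm

Using Δλ = λ_C(1 - cos θ), with λ_C = h/(m_e·c) ≈ 2.42631024 pm:
cos θ = 1 - Δλ/λ_C
cos θ = 1 - 3.4132/2.42631024
cos θ = -0.406745

θ = arccos(-0.406745)
θ = 114.00°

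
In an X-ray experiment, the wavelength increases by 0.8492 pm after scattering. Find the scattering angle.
49.46°

From the Compton formula Δλ = λ_C(1 - cos θ), we can solve for θ:

cos θ = 1 - Δλ/λ_C

Given:
- Δλ = 0.8492 pm
- λ_C = h/(m_e·c) ≈ 2.42631024 pm

cos θ = 1 - 0.8492/2.42631024
cos θ = 1 - 0.349996
cos θ = 0.650004

θ = arccos(0.650004)
θ = 49.46°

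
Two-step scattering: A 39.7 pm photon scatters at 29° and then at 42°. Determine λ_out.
40.6274 pm

Apply Compton shift twice:

First scattering at θ₁ = 29°:
Δλ₁ = λ_C(1 - cos(29°))
Δλ₁ = 2.4263 × 0.1254
Δλ₁ = 0.3042 pm

After first scattering:
λ₁ = 39.7 + 0.3042 = 40.0042 pm

Second scattering at θ₂ = 42°:
Δλ₂ = λ_C(1 - cos(42°))
Δλ₂ = 2.4263 × 0.2569
Δλ₂ = 0.6232 pm

Final wavelength:
λ₂ = 40.0042 + 0.6232 = 40.6274 pm

Total shift: Δλ_total = 0.3042 + 0.6232 = 0.9274 pm

(Intermediate values are shown rounded; full precision is carried through to the final answer.)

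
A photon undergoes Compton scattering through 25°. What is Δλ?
0.2273 pm

Using the Compton scattering formula:
Δλ = λ_C(1 - cos θ)

where λ_C = h/(m_e·c) ≈ 2.4263 pm is the Compton wavelength of an electron.

For θ = 25°:
cos(25°) = 0.9063
1 - cos(25°) = 0.0937

Δλ = 2.4263 × 0.0937
Δλ = 0.2273 pm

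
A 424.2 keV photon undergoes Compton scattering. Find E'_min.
159.4571 keV (at θ = 180°)

The scattered photon has minimum energy when its wavelength is maximum, i.e., when the Compton shift Δλ = λ_C(1 − cos θ) is maximum. This occurs at θ = 180° (backscattering), giving Δλ_max = 2λ_C = 4.8526 pm.

Initial wavelength: λ₀ = hc/E₀ = 2.9228 pm
Maximum final wavelength: λ'_max = λ₀ + 2λ_C = 2.9228 + 4.8526 = 7.7754 pm
Minimum final energy: E'_min = hc/λ'_max = 159.4571 keV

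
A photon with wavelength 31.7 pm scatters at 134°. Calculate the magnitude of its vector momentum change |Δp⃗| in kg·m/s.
3.6285e-23 kg·m/s

Photon momentum magnitude is p = h/λ.

Initial momentum:
p₀ = h/λ = 6.6261e-34/3.1700e-11 = 2.0902e-23 kg·m/s

After scattering:
λ' = λ + Δλ = 31.7 + 4.1118 = 35.8118 pm
p' = h/λ' = 6.6261e-34/3.5812e-11 = 1.8502e-23 kg·m/s

Momentum is a vector; the scattered photon's direction makes angle θ = 134° with the incident direction. The magnitude of the vector change Δp⃗ = p⃗₀ − p⃗' is found from the law of cosines:
|Δp⃗|² = p₀² + p'² − 2p₀p'cos θ
|Δp⃗|² = (2.0902e-23)² + (1.8502e-23)² − 2·2.0902e-23·1.8502e-23·cos(134°)
|Δp⃗| = 3.6285e-23 kg·m/s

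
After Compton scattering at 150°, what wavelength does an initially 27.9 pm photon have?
32.4276 pm

Using the Compton formula: λ' = λ + λ_C(1 − cos θ)

For θ = 150°, cos θ = -√3/2 (exact) ≈ -0.8660, so:
1 − cos 150° = 1 − (-√3/2) ≈ 1.8660

Δλ = λ_C × 1.8660 = 2.4263 × 1.8660 = 4.5276 pm

λ' = 27.9 + 4.5276 = 32.4276 pm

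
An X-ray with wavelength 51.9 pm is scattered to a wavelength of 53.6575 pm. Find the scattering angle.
74.00°

First find the wavelength shift:
Δλ = λ' - λ = 53.6575 - 51.9 = 1.7575 pm

Using Δλ = λ_C(1 - cos θ), with λ_C = h/(m_e·c) ≈ 2.42631024 pm:
cos θ = 1 - Δλ/λ_C
cos θ = 1 - 1.7575/2.42631024
cos θ = 0.275649

θ = arccos(0.275649)
θ = 74.00°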